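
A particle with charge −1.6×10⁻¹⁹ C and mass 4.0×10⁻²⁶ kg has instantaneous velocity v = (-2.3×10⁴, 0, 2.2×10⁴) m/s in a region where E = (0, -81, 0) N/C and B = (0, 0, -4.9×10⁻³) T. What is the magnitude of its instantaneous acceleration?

v×B = (0, -113, 0) N/C.
E + v×B = (0, -194, 0) N/C.
F = q(E + v×B) = (−1.6×10⁻¹⁹ C)·(0, -194, 0) = (0, 3.10×10⁻¹⁷, 0) N.
|a| = |F|/m = 3.099×10⁻¹⁷/4.0×10⁻²⁶ ≈ 7.75×10⁸ m/s².

|a| ≈ 7.75×10⁸ m/s²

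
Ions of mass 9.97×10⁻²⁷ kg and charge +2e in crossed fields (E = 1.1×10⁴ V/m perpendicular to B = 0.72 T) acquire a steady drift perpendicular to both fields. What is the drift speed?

v_d ≈ 1.5×10⁴ m/s

In crossed fields the guiding centre drifts at v_d = |E×B|/B² = E/B, independent of charge and mass.
v_d = 1.1×10⁴/0.72 = 1.5×10⁴ m/s.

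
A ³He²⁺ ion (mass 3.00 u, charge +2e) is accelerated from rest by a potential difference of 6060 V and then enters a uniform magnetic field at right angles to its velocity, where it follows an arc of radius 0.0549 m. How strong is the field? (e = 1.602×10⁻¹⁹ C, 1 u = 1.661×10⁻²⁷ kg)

B ≈ 0.250 T

v = √(2|q|V/m) = √(2·3.204×10⁻¹⁹·6060/4.983×10⁻²⁷) ≈ 8.828×10⁵ m/s.
B = mv/(|q|r) = (4.983×10⁻²⁷)(8.828×10⁵)/((3.204×10⁻¹⁹)(0.0549)) ≈ 0.250 T.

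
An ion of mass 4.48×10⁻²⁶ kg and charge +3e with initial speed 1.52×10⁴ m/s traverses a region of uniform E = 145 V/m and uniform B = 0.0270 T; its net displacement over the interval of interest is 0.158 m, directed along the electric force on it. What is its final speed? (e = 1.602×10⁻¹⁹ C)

v_f ≈ 2.69×10⁴ m/s

B does no work; ΔKE = |q|E d.
½mv_f² = ½mv₀² + |q|Ed = ½(4.48×10⁻²⁶)(1.52×10⁴)² + (4.806×10⁻¹⁹)(145)(0.158) ≈ 5.175×10⁻¹⁸ J + 1.101×10⁻¹⁷ J ≈ 1.619×10⁻¹⁷ J.
v_f = √(2·1.619×10⁻¹⁷/4.48×10⁻²⁶) ≈ 2.69×10⁴ m/s.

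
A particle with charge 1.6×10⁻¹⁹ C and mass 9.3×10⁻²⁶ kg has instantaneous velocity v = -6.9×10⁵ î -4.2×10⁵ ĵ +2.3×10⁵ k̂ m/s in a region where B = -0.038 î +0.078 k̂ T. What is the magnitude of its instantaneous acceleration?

|a| ≈ 9.97×10¹⁰ m/s²

v×B = (-3.28×10⁴, 4.51×10⁴, -1.60×10⁴) N/C.
F = q v×B = (1.6×10⁻¹⁹ C)·(-3.28×10⁴, 4.51×10⁴, -1.60×10⁴) = (-5.24×10⁻¹⁵, 7.21×10⁻¹⁵, -2.55×10⁻¹⁵) N.
|a| = |F|/m = 9.275×10⁻¹⁵/9.3×10⁻²⁶ ≈ 9.97×10¹⁰ m/s².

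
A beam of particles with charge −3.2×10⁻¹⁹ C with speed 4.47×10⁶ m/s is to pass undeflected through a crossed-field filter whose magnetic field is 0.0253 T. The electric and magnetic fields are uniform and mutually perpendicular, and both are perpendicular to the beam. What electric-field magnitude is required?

For straight-line motion qE = qvB, so E = vB.
E = 4.47×10⁶ × 0.0253 = 1.13×10⁵ V/m.

E = 1.13×10⁵ V/m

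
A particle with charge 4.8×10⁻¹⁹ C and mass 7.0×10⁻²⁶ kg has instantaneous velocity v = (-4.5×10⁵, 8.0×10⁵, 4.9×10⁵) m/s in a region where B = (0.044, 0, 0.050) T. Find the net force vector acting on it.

v×B = (4.00×10⁴, 4.41×10⁴, -3.52×10⁴) N/C.
F = q v×B = (4.8×10⁻¹⁹ C)·(4.00×10⁴, 4.41×10⁴, -3.52×10⁴) = (1.92×10⁻¹⁴, 2.11×10⁻¹⁴, -1.69×10⁻¹⁴) N.

F ≈ (1.92×10⁻¹⁴, 2.11×10⁻¹⁴, -1.69×10⁻¹⁴) N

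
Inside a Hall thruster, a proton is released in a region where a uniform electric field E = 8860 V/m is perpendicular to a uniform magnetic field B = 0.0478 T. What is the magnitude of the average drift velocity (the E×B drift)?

v_d ≈ 1.85×10⁵ m/s

The steady drift has the magnetic force balancing the electric force, so v_d = E/B.
v_d = 8860/0.0478 = 1.85×10⁵ m/s.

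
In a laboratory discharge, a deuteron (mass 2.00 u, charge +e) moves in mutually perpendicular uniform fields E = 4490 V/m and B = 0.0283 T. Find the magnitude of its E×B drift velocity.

In crossed fields the guiding centre drifts at v_d = |E×B|/B² = E/B, independent of charge and mass.
v_d = 4490/0.0283 = 1.59×10⁵ m/s.

v_d ≈ 1.59×10⁵ m/s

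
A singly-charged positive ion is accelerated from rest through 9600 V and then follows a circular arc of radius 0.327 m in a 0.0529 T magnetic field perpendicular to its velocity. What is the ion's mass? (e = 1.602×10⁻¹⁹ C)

m ≈ 2.50×10⁻²⁷ kg

Combine |q|V = ½mv² and r = mv/(|q|B): eliminate v to get m = qB²r²/(2V).
m = (1.602×10⁻¹⁹)(0.0529)²(0.327)²/(2·9600) ≈ 2.50×10⁻²⁷ kg.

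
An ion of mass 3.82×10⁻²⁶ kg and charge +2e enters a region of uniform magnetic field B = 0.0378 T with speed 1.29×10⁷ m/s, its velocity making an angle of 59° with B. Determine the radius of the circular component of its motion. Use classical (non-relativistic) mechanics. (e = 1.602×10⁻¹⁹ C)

r ≈ 34.9 m

v⊥ = v sinθ = 1.29×10⁷·sin59° ≈ 1.106×10⁷ m/s.
r = m v⊥/(|q|B) = (3.82×10⁻²⁶)(1.106×10⁷)/((3.204×10⁻¹⁹)(0.0378)) ≈ 34.9 m.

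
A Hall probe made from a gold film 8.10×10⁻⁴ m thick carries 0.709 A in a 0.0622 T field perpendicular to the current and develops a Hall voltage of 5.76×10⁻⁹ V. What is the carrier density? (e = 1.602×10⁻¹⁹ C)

n ≈ 5.90×10²⁸ m⁻³

From V_H = IB/(n e t), n = IB/(V_H e t).
n = (0.709)(0.0622)/((5.76×10⁻⁹)(1.602×10⁻¹⁹)(8.10×10⁻⁴)) ≈ 5.90×10²⁸ m⁻³.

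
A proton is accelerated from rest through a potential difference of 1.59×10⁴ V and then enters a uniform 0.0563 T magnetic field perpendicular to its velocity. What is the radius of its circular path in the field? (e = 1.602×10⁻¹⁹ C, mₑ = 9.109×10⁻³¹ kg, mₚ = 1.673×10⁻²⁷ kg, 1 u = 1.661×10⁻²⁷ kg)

r ≈ 0.324 m

Acceleration: |q|V = ½mv² ⇒ v = √(2|q|V/m) = √(2·1.602×10⁻¹⁹·1.59×10⁴/1.673×10⁻²⁷) ≈ 1.745×10⁶ m/s.
In the field: r = mv/(|q|B) = (1.673×10⁻²⁷)(1.745×10⁶)/((1.602×10⁻¹⁹)(0.0563)) ≈ 0.324 m.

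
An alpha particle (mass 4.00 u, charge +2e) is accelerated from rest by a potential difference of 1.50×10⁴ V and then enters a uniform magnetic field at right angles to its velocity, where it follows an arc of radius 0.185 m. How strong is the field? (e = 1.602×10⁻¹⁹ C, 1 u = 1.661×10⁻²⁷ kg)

B ≈ 0.135 T

v = √(2|q|V/m) = √(2·3.204×10⁻¹⁹·1.50×10⁴/6.644×10⁻²⁷) ≈ 1.203×10⁶ m/s.
B = mv/(|q|r) = (6.644×10⁻²⁷)(1.203×10⁶)/((3.204×10⁻¹⁹)(0.185)) ≈ 0.135 T.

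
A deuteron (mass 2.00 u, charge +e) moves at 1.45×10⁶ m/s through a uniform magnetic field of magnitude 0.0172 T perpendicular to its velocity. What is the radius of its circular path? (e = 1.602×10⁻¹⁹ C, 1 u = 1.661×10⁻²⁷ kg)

r ≈ 1.75 m

The magnetic force provides the centripetal force: |q|vB = mv²/r.
r = mv/(|q|B) = (3.322×10⁻²⁷)(1.45×10⁶)/((1.602×10⁻¹⁹)(0.0172)) ≈ 1.75 m.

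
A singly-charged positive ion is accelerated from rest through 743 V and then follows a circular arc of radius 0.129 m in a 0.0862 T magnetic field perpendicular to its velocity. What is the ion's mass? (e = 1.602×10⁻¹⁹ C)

m ≈ 1.33×10⁻²⁶ kg

Combine |q|V = ½mv² and r = mv/(|q|B): eliminate v to get m = qB²r²/(2V).
m = (1.602×10⁻¹⁹)(0.0862)²(0.129)²/(2·743) ≈ 1.33×10⁻²⁶ kg.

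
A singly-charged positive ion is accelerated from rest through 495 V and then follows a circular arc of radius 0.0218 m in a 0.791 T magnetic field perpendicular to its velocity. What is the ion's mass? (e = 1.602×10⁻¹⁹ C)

m ≈ 4.81×10⁻²⁶ kg

Combine |q|V = ½mv² and r = mv/(|q|B): eliminate v to get m = qB²r²/(2V).
m = (1.602×10⁻¹⁹)(0.791)²(0.0218)²/(2·495) ≈ 4.81×10⁻²⁶ kg.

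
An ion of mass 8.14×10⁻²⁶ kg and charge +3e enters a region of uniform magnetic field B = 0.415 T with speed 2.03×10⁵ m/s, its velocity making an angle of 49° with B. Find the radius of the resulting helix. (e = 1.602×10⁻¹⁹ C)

r ≈ 0.0625 m

v⊥ = v sinθ = 2.03×10⁵·sin49° ≈ 1.532×10⁵ m/s.
r = m v⊥/(|q|B) = (8.14×10⁻²⁶)(1.532×10⁵)/((4.806×10⁻¹⁹)(0.415)) ≈ 0.0625 m.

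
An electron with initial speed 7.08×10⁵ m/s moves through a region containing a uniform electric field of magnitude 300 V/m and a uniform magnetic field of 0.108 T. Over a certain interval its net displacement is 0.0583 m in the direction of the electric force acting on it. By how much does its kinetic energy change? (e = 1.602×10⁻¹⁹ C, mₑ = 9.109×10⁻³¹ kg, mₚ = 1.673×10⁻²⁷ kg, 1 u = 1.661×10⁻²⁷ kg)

The magnetic force is always ⟂ v and does no work; only the electric force changes KE.
ΔKE = F_E · d = |q|E d = (1.602×10⁻¹⁹)(300)(0.0583) ≈ 2.80×10⁻¹⁸ J.

ΔKE ≈ 2.80×10⁻¹⁸ J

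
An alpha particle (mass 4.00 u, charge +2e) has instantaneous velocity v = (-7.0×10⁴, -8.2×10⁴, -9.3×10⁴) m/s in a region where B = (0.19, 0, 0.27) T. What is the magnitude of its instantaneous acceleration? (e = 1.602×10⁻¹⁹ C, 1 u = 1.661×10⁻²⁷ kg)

v×B = (-2.21×10⁴, 1230, 1.56×10⁴) N/C.
F = q v×B = (3.204×10⁻¹⁹ C)·(-2.21×10⁴, 1230, 1.56×10⁴) = (-7.09×10⁻¹⁵, 3.94×10⁻¹⁶, 4.99×10⁻¹⁵) N.
|a| = |F|/m = 8.683×10⁻¹⁵/6.644×10⁻²⁷ ≈ 1.31×10¹² m/s².

|a| ≈ 1.31×10¹² m/s²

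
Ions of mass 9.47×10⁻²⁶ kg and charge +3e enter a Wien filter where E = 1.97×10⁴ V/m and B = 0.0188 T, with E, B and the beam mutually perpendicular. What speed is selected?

For undeflected motion the electric and magnetic forces balance: qE = qvB.
v = E/B = 1.97×10⁴/0.0188 = 1.05×10⁶ m/s.

v = 1.05×10⁶ m/s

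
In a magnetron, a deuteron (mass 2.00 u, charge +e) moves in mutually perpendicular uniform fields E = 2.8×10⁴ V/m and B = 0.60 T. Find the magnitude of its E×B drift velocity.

In crossed fields the guiding centre drifts at v_d = |E×B|/B² = E/B, independent of charge and mass.
v_d = 2.8×10⁴/0.60 = 4.7×10⁴ m/s.

v_d ≈ 4.7×10⁴ m/s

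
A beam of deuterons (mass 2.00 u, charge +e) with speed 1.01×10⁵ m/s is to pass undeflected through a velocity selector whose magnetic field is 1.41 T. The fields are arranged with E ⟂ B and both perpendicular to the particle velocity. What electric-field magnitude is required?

For straight-line motion qE = qvB, so E = vB.
E = 1.01×10⁵ × 1.41 = 1.42×10⁵ V/m.

E = 1.42×10⁵ V/m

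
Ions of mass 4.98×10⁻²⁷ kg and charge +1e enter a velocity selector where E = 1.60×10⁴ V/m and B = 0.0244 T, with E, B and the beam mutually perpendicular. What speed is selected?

v = 6.56×10⁵ m/s

Zero net Lorentz force requires |qE| = |q v×B|, i.e. E = vB.
v = E/B = 1.60×10⁴/0.0244 = 6.56×10⁵ m/s.
The result is independent of the particle's charge and mass.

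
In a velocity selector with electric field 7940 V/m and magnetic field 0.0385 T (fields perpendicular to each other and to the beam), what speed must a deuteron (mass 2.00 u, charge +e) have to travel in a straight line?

Zero net Lorentz force requires |qE| = |q v×B|, i.e. E = vB.
v = E/B = 7940/0.0385 = 2.06×10⁵ m/s.
The result is independent of the particle's charge and mass.

v = 2.06×10⁵ m/s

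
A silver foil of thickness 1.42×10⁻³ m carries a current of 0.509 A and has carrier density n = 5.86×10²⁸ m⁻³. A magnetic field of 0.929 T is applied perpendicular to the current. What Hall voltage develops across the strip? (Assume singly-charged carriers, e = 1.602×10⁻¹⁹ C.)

V_H = IB/(n e t).
V_H = (0.509)(0.929)/((5.86×10²⁸)(1.602×10⁻¹⁹)(1.42×10⁻³)) ≈ 3.55×10⁻⁸ V.

V_H ≈ 3.55×10⁻⁸ V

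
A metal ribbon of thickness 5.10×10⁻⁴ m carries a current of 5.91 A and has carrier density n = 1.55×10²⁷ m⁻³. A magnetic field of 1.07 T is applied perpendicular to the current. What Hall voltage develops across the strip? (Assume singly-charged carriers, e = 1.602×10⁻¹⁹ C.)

V_H = IB/(n e t).
V_H = (5.91)(1.07)/((1.55×10²⁷)(1.602×10⁻¹⁹)(5.10×10⁻⁴)) ≈ 4.99×10⁻⁵ V.

V_H ≈ 4.99×10⁻⁵ V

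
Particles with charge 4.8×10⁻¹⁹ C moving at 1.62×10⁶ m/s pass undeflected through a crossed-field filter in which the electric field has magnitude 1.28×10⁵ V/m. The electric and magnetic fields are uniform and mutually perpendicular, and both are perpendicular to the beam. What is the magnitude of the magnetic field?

B = 0.0790 T

Balance of forces in the selector: qE = qvB ⇒ B = E/v.
B = 1.28×10⁵/1.62×10⁶ = 0.0790 T.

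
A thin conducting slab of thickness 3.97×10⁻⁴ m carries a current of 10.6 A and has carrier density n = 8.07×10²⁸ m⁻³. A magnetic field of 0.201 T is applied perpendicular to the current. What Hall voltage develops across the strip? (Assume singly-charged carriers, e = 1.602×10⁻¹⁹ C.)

V_H = IB/(n e t).
V_H = (10.6)(0.201)/((8.07×10²⁸)(1.602×10⁻¹⁹)(3.97×10⁻⁴)) ≈ 4.15×10⁻⁷ V.

V_H ≈ 4.15×10⁻⁷ V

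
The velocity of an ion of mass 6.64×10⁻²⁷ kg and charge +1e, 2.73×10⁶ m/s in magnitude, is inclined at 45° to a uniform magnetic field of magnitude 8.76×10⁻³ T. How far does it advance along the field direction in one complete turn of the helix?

v∥ = v cosθ = 2.73×10⁶·cos45° ≈ 1.930×10⁶ m/s.
T = 2πm/(|q|B) = 2π(6.64×10⁻²⁷)/((1.602×10⁻¹⁹)(8.76×10⁻³)) ≈ 2.973×10⁻⁵ s.
pitch = v∥ T = (1.930×10⁶)(2.973×10⁻⁵) ≈ 57.4 m.

p ≈ 57.4 m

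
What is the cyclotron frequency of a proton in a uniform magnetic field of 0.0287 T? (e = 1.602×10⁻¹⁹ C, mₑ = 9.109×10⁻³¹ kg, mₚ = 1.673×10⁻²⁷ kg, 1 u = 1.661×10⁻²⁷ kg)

f ≈ 4.37×10⁵ Hz

f = |q|B/(2πm).
f = (1.602×10⁻¹⁹)(0.0287)/(2π·1.673×10⁻²⁷) ≈ 4.37×10⁵ Hz.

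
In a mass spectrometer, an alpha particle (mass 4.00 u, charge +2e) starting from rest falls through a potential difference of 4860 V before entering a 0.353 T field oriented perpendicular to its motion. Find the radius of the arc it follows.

Acceleration: |q|V = ½mv² ⇒ v = √(2|q|V/m) = √(2·3.204×10⁻¹⁹·4860/6.644×10⁻²⁷) ≈ 6.846×10⁵ m/s.
In the field: r = mv/(|q|B) = (6.644×10⁻²⁷)(6.846×10⁵)/((3.204×10⁻¹⁹)(0.353)) ≈ 0.0402 m.

r ≈ 0.0402 m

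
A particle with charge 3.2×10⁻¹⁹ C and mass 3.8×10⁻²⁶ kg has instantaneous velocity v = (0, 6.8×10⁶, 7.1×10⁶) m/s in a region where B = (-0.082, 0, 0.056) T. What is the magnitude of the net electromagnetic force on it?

|F| ≈ 2.85×10⁻¹³ N

v×B = (3.81×10⁵, -5.82×10⁵, 5.58×10⁵) N/C.
F = q v×B = (3.2×10⁻¹⁹ C)·(3.81×10⁵, -5.82×10⁵, 5.58×10⁵) = (1.22×10⁻¹³, -1.86×10⁻¹³, 1.78×10⁻¹³) N.
|F| = 2.85×10⁻¹³ N.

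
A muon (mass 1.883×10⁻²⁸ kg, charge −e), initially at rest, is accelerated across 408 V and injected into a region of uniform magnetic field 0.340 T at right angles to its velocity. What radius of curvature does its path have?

r ≈ 2.88×10⁻³ m

Acceleration: |q|V = ½mv² ⇒ v = √(2|q|V/m) = √(2·1.602×10⁻¹⁹·408/1.883×10⁻²⁸) ≈ 8.332×10⁵ m/s.
In the field: r = mv/(|q|B) = (1.883×10⁻²⁸)(8.332×10⁵)/((1.602×10⁻¹⁹)(0.340)) ≈ 2.88×10⁻³ m.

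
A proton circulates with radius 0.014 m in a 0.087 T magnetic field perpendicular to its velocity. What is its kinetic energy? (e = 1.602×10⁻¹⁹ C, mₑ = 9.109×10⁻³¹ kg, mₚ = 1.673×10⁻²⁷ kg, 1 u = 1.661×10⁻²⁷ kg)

KE ≈ 1.1×10⁻¹⁷ J

v = |q|Br/m, then KE = ½mv² = (qBr)²/(2m).
v = (1.602×10⁻¹⁹)(0.087)(0.014)/1.673×10⁻²⁷ ≈ 1.166×10⁵ m/s.
KE = ½(1.673×10⁻²⁷)(1.166×10⁵)² ≈ 1.1×10⁻¹⁷ J.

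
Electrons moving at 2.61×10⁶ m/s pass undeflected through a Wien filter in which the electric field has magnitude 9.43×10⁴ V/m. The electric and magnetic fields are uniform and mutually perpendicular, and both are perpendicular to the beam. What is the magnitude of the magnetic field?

B = 0.0361 T

Balance of forces in the selector: qE = qvB ⇒ B = E/v.
B = 9.43×10⁴/2.61×10⁶ = 0.0361 T.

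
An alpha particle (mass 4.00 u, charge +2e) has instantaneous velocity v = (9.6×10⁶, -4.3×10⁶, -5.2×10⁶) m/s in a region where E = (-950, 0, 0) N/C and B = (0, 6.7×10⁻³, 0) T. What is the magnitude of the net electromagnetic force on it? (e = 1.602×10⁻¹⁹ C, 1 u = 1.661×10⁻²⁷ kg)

|F| ≈ 2.33×10⁻¹⁴ N

v×B = (3.48×10⁴, 0, 6.43×10⁴) N/C.
E + v×B = (3.39×10⁴, 0, 6.43×10⁴) N/C.
F = q(E + v×B) = (3.204×10⁻¹⁹ C)·(3.39×10⁴, 0, 6.43×10⁴) = (1.09×10⁻¹⁴, 0, 2.06×10⁻¹⁴) N.
|F| = 2.33×10⁻¹⁴ N.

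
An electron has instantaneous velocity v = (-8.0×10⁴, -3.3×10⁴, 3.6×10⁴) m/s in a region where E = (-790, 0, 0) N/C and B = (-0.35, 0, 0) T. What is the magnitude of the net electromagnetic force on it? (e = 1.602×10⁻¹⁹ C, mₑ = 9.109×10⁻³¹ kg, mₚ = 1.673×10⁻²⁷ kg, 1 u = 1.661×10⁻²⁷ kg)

|F| ≈ 2.74×10⁻¹⁵ N

v×B = (0, -1.26×10⁴, -1.16×10⁴) N/C.
E + v×B = (-790, -1.26×10⁴, -1.16×10⁴) N/C.
F = q(E + v×B) = (−1.602×10⁻¹⁹ C)·(-790, -1.26×10⁴, -1.16×10⁴) = (1.27×10⁻¹⁶, 2.02×10⁻¹⁵, 1.85×10⁻¹⁵) N.
|F| = 2.74×10⁻¹⁵ N.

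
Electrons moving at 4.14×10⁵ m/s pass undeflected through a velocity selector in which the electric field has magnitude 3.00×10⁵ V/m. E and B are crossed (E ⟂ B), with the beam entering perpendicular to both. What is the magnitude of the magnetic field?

Balance of forces in the selector: qE = qvB ⇒ B = E/v.
B = 3.00×10⁵/4.14×10⁵ = 0.725 T.

B = 0.725 T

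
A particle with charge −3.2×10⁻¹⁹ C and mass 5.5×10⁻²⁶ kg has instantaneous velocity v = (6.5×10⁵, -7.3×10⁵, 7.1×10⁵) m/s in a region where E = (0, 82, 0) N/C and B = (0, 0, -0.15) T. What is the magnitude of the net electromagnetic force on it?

|F| ≈ 4.69×10⁻¹⁴ N

v×B = (1.10×10⁵, 9.75×10⁴, 0) N/C.
E + v×B = (1.10×10⁵, 9.76×10⁴, 0) N/C.
F = q(E + v×B) = (−3.2×10⁻¹⁹ C)·(1.10×10⁵, 9.76×10⁴, 0) = (-3.50×10⁻¹⁴, -3.12×10⁻¹⁴, 0) N.
|F| = 4.69×10⁻¹⁴ N.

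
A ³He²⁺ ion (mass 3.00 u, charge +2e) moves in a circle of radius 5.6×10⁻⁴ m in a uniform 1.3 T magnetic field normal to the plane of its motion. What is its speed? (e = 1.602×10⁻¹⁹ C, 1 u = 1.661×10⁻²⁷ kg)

From |q|vB = mv²/r, v = |q|Br/m.
v = (3.204×10⁻¹⁹)(1.3)(5.6×10⁻⁴)/4.983×10⁻²⁷ ≈ 4.7×10⁴ m/s.

v ≈ 4.7×10⁴ m/s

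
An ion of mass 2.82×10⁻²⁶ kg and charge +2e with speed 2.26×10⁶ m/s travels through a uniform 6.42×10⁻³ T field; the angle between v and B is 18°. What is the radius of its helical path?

v⊥ = v sinθ = 2.26×10⁶·sin18° ≈ 6.984×10⁵ m/s.
r = m v⊥/(|q|B) = (2.82×10⁻²⁶)(6.984×10⁵)/((3.204×10⁻¹⁹)(6.42×10⁻³)) ≈ 9.57 m.

r ≈ 9.57 m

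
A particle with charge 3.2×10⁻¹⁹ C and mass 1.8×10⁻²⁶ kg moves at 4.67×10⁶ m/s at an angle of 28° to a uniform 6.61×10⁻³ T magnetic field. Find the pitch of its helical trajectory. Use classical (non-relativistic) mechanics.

v∥ = v cosθ = 4.67×10⁶·cos28° ≈ 4.123×10⁶ m/s.
T = 2πm/(|q|B) = 2π(1.8×10⁻²⁶)/((3.2×10⁻¹⁹)(6.61×10⁻³)) ≈ 5.347×10⁻⁵ s.
pitch = v∥ T = (4.123×10⁶)(5.347×10⁻⁵) ≈ 220 m.

p ≈ 220 m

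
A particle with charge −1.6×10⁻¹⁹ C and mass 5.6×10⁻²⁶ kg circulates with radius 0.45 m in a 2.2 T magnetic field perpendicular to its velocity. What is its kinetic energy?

v = |q|Br/m, then KE = ½mv² = (qBr)²/(2m).
v = (1.6×10⁻¹⁹)(2.2)(0.45)/5.6×10⁻²⁶ ≈ 2.829×10⁶ m/s.
KE = ½(5.6×10⁻²⁶)(2.829×10⁶)² ≈ 2.2×10⁻¹³ J = 1.4×10⁶ eV.

KE ≈ 1.4×10⁶ eV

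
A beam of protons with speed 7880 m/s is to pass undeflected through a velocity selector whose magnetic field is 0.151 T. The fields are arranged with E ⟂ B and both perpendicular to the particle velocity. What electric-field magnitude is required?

For straight-line motion qE = qvB, so E = vB.
E = 7880 × 0.151 = 1190 V/m.

E = 1190 V/m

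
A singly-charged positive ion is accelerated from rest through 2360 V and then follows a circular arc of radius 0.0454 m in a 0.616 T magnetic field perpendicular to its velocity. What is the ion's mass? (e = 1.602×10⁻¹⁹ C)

m ≈ 2.65×10⁻²⁶ kg

Combine |q|V = ½mv² and r = mv/(|q|B): eliminate v to get m = qB²r²/(2V).
m = (1.602×10⁻¹⁹)(0.616)²(0.0454)²/(2·2360) ≈ 2.65×10⁻²⁶ kg.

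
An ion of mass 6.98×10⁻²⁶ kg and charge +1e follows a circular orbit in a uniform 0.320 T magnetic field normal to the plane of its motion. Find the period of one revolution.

The cyclotron period depends only on m, q, B: T = 2πm/(|q|B).
T = 2π(6.98×10⁻²⁶)/((1.602×10⁻¹⁹)(0.320)) ≈ 8.56×10⁻⁶ s.

T ≈ 8.56×10⁻⁶ s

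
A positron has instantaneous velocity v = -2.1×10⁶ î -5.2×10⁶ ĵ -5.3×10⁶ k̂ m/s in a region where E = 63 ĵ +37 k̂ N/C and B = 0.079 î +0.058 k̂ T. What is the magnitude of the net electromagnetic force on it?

|F| ≈ 9.45×10⁻¹⁴ N

v×B = (-3.02×10⁵, -2.97×10⁵, 4.11×10⁵) N/C.
E + v×B = (-3.02×10⁵, -2.97×10⁵, 4.11×10⁵) N/C.
F = q(E + v×B) = (1.602×10⁻¹⁹ C)·(-3.02×10⁵, -2.97×10⁵, 4.11×10⁵) = (-4.83×10⁻¹⁴, -4.76×10⁻¹⁴, 6.58×10⁻¹⁴) N.
|F| = 9.45×10⁻¹⁴ N.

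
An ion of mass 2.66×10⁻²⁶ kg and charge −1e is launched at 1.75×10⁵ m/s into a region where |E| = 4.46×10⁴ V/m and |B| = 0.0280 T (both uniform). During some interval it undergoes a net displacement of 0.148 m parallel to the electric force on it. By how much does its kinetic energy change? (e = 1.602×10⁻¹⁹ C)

The magnetic force is always ⟂ v and does no work; only the electric force changes KE.
ΔKE = F_E · d = |q|E d = (1.602×10⁻¹⁹)(4.46×10⁴)(0.148) ≈ 1.06×10⁻¹⁵ J.

ΔKE ≈ 1.06×10⁻¹⁵ J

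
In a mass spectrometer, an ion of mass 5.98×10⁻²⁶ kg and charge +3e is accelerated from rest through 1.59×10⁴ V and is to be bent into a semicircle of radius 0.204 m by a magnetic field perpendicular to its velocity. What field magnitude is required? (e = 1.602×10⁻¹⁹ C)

B ≈ 0.308 T

v = √(2|q|V/m) = √(2·4.806×10⁻¹⁹·1.59×10⁴/5.98×10⁻²⁶) ≈ 5.055×10⁵ m/s.
B = mv/(|q|r) = (5.98×10⁻²⁶)(5.055×10⁵)/((4.806×10⁻¹⁹)(0.204)) ≈ 0.308 T.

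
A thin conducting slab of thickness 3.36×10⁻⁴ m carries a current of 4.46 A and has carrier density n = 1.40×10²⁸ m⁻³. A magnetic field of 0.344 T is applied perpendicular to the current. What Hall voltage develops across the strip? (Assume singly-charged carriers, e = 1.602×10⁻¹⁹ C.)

V_H ≈ 2.04×10⁻⁶ V

V_H = IB/(n e t).
V_H = (4.46)(0.344)/((1.40×10²⁸)(1.602×10⁻¹⁹)(3.36×10⁻⁴)) ≈ 2.04×10⁻⁶ V.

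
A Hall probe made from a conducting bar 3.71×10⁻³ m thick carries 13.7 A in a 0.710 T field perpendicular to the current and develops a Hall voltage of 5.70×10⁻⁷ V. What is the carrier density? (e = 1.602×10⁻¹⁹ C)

From V_H = IB/(n e t), n = IB/(V_H e t).
n = (13.7)(0.710)/((5.70×10⁻⁷)(1.602×10⁻¹⁹)(3.71×10⁻³)) ≈ 2.87×10²⁸ m⁻³.

n ≈ 2.87×10²⁸ m⁻³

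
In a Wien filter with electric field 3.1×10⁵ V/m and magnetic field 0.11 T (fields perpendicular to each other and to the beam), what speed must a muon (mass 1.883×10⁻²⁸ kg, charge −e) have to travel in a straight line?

Zero net Lorentz force requires |qE| = |q v×B|, i.e. E = vB.
v = E/B = 3.1×10⁵/0.11 = 2.8×10⁶ m/s.
The result is independent of the particle's charge and mass.

v = 2.8×10⁶ m/s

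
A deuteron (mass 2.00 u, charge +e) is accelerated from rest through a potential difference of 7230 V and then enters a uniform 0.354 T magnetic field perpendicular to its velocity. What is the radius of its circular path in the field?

Acceleration: |q|V = ½mv² ⇒ v = √(2|q|V/m) = √(2·1.602×10⁻¹⁹·7230/3.322×10⁻²⁷) ≈ 8.351×10⁵ m/s.
In the field: r = mv/(|q|B) = (3.322×10⁻²⁷)(8.351×10⁵)/((1.602×10⁻¹⁹)(0.354)) ≈ 0.0489 m.

r ≈ 0.0489 m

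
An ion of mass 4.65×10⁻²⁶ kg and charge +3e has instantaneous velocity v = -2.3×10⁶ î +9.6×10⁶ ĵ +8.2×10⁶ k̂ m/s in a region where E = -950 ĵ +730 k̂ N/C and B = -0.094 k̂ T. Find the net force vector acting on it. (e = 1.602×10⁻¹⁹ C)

F ≈ (-4.34×10⁻¹³, -1.04×10⁻¹³, 3.51×10⁻¹⁶) N

v×B = (-9.02×10⁵, -2.16×10⁵, 0) N/C.
E + v×B = (-9.02×10⁵, -2.17×10⁵, 730) N/C.
F = q(E + v×B) = (4.806×10⁻¹⁹ C)·(-9.02×10⁵, -2.17×10⁵, 730) = (-4.34×10⁻¹³, -1.04×10⁻¹³, 3.51×10⁻¹⁶) N.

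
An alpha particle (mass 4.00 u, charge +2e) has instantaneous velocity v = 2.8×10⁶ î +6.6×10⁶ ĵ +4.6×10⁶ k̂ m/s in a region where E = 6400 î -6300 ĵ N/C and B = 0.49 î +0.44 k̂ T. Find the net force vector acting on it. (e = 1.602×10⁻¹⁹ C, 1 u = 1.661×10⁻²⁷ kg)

v×B = (2.90×10⁶, 1.02×10⁶, -3.23×10⁶) N/C.
E + v×B = (2.91×10⁶, 1.02×10⁶, -3.23×10⁶) N/C.
F = q(E + v×B) = (3.204×10⁻¹⁹ C)·(2.91×10⁶, 1.02×10⁶, -3.23×10⁶) = (9.32×10⁻¹³, 3.25×10⁻¹³, -1.04×10⁻¹²) N.

F ≈ (9.32×10⁻¹³, 3.25×10⁻¹³, -1.04×10⁻¹²) N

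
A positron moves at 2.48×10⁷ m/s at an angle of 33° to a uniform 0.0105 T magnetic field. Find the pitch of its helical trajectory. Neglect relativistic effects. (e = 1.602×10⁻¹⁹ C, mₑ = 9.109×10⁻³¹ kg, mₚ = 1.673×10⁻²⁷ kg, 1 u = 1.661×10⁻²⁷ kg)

v∥ = v cosθ = 2.48×10⁷·cos33° ≈ 2.080×10⁷ m/s.
T = 2πm/(|q|B) = 2π(9.109×10⁻³¹)/((1.602×10⁻¹⁹)(0.0105)) ≈ 3.403×10⁻⁹ s.
pitch = v∥ T = (2.080×10⁷)(3.403×10⁻⁹) ≈ 0.0708 m.

p ≈ 0.0708 m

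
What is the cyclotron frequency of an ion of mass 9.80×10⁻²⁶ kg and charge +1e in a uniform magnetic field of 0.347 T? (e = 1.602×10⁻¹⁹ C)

f = |q|B/(2πm).
f = (1.602×10⁻¹⁹)(0.347)/(2π·9.80×10⁻²⁶) ≈ 9.03×10⁴ Hz.

f ≈ 9.03×10⁴ Hz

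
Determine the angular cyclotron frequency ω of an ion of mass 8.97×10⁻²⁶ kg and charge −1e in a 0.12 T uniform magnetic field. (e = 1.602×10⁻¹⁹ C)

ω = |q|B/m.
ω = (1.602×10⁻¹⁹)(0.12)/8.97×10⁻²⁶ ≈ 2.1×10⁵ rad/s.

ω ≈ 2.1×10⁵ rad/s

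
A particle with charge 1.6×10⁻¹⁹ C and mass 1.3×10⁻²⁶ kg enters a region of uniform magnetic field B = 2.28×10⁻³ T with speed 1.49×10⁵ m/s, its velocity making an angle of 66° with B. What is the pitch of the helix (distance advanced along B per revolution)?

p ≈ 13.6 m

v∥ = v cosθ = 1.49×10⁵·cos66° ≈ 6.060×10⁴ m/s.
T = 2πm/(|q|B) = 2π(1.3×10⁻²⁶)/((1.6×10⁻¹⁹)(2.28×10⁻³)) ≈ 2.239×10⁻⁴ s.
pitch = v∥ T = (6.060×10⁴)(2.239×10⁻⁴) ≈ 13.6 m.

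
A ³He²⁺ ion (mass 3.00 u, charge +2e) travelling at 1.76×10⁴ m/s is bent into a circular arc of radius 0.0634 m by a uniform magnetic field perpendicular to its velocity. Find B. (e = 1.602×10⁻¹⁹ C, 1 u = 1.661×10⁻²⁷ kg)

B ≈ 4.32×10⁻³ T

From |q|vB = mv²/r, B = mv/(|q|r).
B = (4.983×10⁻²⁷)(1.76×10⁴)/((3.204×10⁻¹⁹)(0.0634)) ≈ 4.32×10⁻³ T.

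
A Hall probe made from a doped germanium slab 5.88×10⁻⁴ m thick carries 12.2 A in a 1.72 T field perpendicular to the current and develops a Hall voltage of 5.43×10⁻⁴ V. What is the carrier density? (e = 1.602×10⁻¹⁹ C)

From V_H = IB/(n e t), n = IB/(V_H e t).
n = (12.2)(1.72)/((5.43×10⁻⁴)(1.602×10⁻¹⁹)(5.88×10⁻⁴)) ≈ 4.10×10²⁶ m⁻³.

n ≈ 4.10×10²⁶ m⁻³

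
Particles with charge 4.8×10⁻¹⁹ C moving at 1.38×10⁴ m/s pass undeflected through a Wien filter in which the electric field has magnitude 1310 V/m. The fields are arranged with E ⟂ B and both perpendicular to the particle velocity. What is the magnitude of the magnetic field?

Balance of forces in the selector: qE = qvB ⇒ B = E/v.
B = 1310/1.38×10⁴ = 0.0949 T.

B = 0.0949 T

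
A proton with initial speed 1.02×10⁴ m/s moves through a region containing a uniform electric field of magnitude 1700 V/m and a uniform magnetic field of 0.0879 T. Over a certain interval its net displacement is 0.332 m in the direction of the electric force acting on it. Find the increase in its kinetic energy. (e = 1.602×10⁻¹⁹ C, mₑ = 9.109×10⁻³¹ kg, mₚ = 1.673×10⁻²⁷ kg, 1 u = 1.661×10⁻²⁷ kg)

The magnetic force is always ⟂ v and does no work; only the electric force changes KE.
ΔKE = F_E · d = |q|E d = (1.602×10⁻¹⁹)(1700)(0.332) ≈ 9.04×10⁻¹⁷ J.

ΔKE ≈ 9.04×10⁻¹⁷ J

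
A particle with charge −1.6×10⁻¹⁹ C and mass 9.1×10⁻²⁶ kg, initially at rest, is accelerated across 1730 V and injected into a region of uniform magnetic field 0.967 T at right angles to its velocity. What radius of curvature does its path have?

r ≈ 0.0459 m

Acceleration: |q|V = ½mv² ⇒ v = √(2|q|V/m) = √(2·1.6×10⁻¹⁹·1730/9.1×10⁻²⁶) ≈ 7.800×10⁴ m/s.
In the field: r = mv/(|q|B) = (9.1×10⁻²⁶)(7.800×10⁴)/((1.6×10⁻¹⁹)(0.967)) ≈ 0.0459 m.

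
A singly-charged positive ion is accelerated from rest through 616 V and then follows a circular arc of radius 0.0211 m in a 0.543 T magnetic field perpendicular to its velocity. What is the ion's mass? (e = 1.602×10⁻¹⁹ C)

Combine |q|V = ½mv² and r = mv/(|q|B): eliminate v to get m = qB²r²/(2V).
m = (1.602×10⁻¹⁹)(0.543)²(0.0211)²/(2·616) ≈ 1.71×10⁻²⁶ kg.

m ≈ 1.71×10⁻²⁶ kg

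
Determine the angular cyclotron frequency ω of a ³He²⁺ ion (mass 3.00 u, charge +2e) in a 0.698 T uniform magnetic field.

ω ≈ 4.49×10⁷ rad/s

ω = |q|B/m.
ω = (3.204×10⁻¹⁹)(0.698)/4.983×10⁻²⁷ ≈ 4.49×10⁷ rad/s.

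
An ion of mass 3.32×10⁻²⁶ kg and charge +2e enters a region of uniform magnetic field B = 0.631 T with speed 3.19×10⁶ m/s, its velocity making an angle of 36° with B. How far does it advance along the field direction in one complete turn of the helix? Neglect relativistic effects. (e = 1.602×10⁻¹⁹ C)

p ≈ 2.66 m

v∥ = v cosθ = 3.19×10⁶·cos36° ≈ 2.581×10⁶ m/s.
T = 2πm/(|q|B) = 2π(3.32×10⁻²⁶)/((3.204×10⁻¹⁹)(0.631)) ≈ 1.032×10⁻⁶ s.
pitch = v∥ T = (2.581×10⁶)(1.032×10⁻⁶) ≈ 2.66 m.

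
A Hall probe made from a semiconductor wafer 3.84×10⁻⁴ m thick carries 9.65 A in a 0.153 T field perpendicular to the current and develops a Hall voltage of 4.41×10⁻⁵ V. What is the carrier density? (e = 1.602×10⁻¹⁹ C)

n ≈ 5.44×10²⁶ m⁻³

From V_H = IB/(n e t), n = IB/(V_H e t).
n = (9.65)(0.153)/((4.41×10⁻⁵)(1.602×10⁻¹⁹)(3.84×10⁻⁴)) ≈ 5.44×10²⁶ m⁻³.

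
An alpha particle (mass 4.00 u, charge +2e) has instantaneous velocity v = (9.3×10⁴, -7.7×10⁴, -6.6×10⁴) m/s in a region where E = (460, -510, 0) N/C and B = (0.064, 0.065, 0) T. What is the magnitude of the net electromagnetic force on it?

|F| ≈ 4.12×10⁻¹⁵ N

v×B = (4290, -4220, 1.10×10⁴) N/C.
E + v×B = (4750, -4730, 1.10×10⁴) N/C.
F = q(E + v×B) = (3.204×10⁻¹⁹ C)·(4750, -4730, 1.10×10⁴) = (1.52×10⁻¹⁵, -1.52×10⁻¹⁵, 3.52×10⁻¹⁵) N.
|F| = 4.12×10⁻¹⁵ N.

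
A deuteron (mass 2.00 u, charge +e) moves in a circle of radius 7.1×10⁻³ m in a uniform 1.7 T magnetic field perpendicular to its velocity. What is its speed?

v ≈ 5.8×10⁵ m/s

From |q|vB = mv²/r, v = |q|Br/m.
v = (1.602×10⁻¹⁹)(1.7)(7.1×10⁻³)/3.322×10⁻²⁷ ≈ 5.8×10⁵ m/s.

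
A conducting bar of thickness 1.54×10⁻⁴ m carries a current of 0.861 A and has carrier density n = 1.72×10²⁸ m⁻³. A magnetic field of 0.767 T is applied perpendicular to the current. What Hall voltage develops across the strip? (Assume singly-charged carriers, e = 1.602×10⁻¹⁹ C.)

V_H ≈ 1.56×10⁻⁶ V

V_H = IB/(n e t).
V_H = (0.861)(0.767)/((1.72×10²⁸)(1.602×10⁻¹⁹)(1.54×10⁻⁴)) ≈ 1.56×10⁻⁶ V.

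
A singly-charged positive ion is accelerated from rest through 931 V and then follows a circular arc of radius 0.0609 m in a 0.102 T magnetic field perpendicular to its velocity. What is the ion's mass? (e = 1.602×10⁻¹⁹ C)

Combine |q|V = ½mv² and r = mv/(|q|B): eliminate v to get m = qB²r²/(2V).
m = (1.602×10⁻¹⁹)(0.102)²(0.0609)²/(2·931) ≈ 3.32×10⁻²⁷ kg.

m ≈ 3.32×10⁻²⁷ kg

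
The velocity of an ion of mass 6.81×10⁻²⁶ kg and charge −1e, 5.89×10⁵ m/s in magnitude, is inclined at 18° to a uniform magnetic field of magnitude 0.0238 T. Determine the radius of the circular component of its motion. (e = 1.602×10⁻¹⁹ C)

v⊥ = v sinθ = 5.89×10⁵·sin18° ≈ 1.820×10⁵ m/s.
r = m v⊥/(|q|B) = (6.81×10⁻²⁶)(1.820×10⁵)/((1.602×10⁻¹⁹)(0.0238)) ≈ 3.25 m.

r ≈ 3.25 m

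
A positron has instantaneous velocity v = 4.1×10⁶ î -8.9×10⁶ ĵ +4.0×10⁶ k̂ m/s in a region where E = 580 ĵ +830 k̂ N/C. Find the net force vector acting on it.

F ≈ (0, 9.29×10⁻¹⁷, 1.33×10⁻¹⁶) N

Only an electric field acts, so F = qE = (1.602×10⁻¹⁹ C)·(0, 580, 830) = (0, 9.29×10⁻¹⁷, 1.33×10⁻¹⁶) N.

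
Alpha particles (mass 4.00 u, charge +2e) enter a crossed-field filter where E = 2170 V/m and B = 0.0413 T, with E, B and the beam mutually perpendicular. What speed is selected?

v = 5.25×10⁴ m/s

For undeflected motion the electric and magnetic forces balance: qE = qvB.
v = E/B = 2170/0.0413 = 5.25×10⁴ m/s.
The result is independent of the particle's charge and mass.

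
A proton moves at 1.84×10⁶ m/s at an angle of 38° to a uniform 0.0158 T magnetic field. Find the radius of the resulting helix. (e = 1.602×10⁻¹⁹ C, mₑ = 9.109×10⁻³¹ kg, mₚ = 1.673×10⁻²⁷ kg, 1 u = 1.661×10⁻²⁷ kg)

r ≈ 0.749 m

v⊥ = v sinθ = 1.84×10⁶·sin38° ≈ 1.133×10⁶ m/s.
r = m v⊥/(|q|B) = (1.673×10⁻²⁷)(1.133×10⁶)/((1.602×10⁻¹⁹)(0.0158)) ≈ 0.749 m.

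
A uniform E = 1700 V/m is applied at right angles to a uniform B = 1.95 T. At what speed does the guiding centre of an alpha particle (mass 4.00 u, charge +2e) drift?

v_d ≈ 872 m/s

The steady drift has the magnetic force balancing the electric force, so v_d = E/B.
v_d = 1700/1.95 = 872 m/s.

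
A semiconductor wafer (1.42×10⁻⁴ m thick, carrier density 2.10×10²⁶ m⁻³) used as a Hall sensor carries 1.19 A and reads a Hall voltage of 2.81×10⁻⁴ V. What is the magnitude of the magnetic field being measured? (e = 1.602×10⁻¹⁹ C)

B ≈ 1.13 T

From V_H = IB/(n e t), B = V_H n e t / I.
B = (2.81×10⁻⁴)(2.10×10²⁶)(1.602×10⁻¹⁹)(1.42×10⁻⁴)/1.19 ≈ 1.13 T.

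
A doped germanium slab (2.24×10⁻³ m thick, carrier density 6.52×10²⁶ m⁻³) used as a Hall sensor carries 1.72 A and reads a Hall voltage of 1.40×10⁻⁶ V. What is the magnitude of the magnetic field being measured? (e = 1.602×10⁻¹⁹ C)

B ≈ 0.190 T

From V_H = IB/(n e t), B = V_H n e t / I.
B = (1.40×10⁻⁶)(6.52×10²⁶)(1.602×10⁻¹⁹)(2.24×10⁻³)/1.72 ≈ 0.190 T.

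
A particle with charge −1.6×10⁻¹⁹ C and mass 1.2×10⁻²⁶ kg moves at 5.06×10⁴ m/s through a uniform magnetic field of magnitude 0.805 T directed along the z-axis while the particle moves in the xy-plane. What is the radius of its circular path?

r ≈ 4.71×10⁻³ m

The magnetic force provides the centripetal force: |q|vB = mv²/r.
r = mv/(|q|B) = (1.2×10⁻²⁶)(5.06×10⁴)/((1.6×10⁻¹⁹)(0.805)) ≈ 4.71×10⁻³ m.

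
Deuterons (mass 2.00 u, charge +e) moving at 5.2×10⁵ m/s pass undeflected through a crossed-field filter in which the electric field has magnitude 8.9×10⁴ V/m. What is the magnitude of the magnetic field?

Balance of forces in the selector: qE = qvB ⇒ B = E/v.
B = 8.9×10⁴/5.2×10⁵ = 0.17 T.

B = 0.17 T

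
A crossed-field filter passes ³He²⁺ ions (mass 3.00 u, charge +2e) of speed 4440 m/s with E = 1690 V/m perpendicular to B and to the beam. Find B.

Balance of forces in the selector: qE = qvB ⇒ B = E/v.
B = 1690/4440 = 0.381 T.

B = 0.381 T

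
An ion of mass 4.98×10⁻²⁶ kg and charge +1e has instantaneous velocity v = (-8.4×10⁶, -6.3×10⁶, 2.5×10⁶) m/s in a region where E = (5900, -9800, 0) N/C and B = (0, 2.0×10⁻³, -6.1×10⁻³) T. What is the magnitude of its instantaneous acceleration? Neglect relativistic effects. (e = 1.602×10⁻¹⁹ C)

v×B = (3.34×10⁴, -5.12×10⁴, -1.68×10⁴) N/C.
E + v×B = (3.93×10⁴, -6.10×10⁴, -1.68×10⁴) N/C.
F = q(E + v×B) = (1.602×10⁻¹⁹ C)·(3.93×10⁴, -6.10×10⁴, -1.68×10⁴) = (6.30×10⁻¹⁵, -9.78×10⁻¹⁵, -2.69×10⁻¹⁵) N.
|a| = |F|/m = 1.194×10⁻¹⁴/4.98×10⁻²⁶ ≈ 2.40×10¹¹ m/s².

|a| ≈ 2.40×10¹¹ m/s²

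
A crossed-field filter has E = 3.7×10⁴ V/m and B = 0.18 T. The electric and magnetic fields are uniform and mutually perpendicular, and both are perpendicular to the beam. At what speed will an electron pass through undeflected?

For undeflected motion the electric and magnetic forces balance: qE = qvB.
v = E/B = 3.7×10⁴/0.18 = 2.1×10⁵ m/s.

v = 2.1×10⁵ m/s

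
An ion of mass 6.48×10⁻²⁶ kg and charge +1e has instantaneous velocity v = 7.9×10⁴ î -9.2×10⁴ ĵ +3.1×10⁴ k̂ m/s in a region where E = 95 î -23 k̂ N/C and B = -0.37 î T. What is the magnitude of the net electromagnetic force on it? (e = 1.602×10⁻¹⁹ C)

|F| ≈ 5.76×10⁻¹⁵ N

v×B = (0, -1.15×10⁴, -3.40×10⁴) N/C.
E + v×B = (95.0, -1.15×10⁴, -3.41×10⁴) N/C.
F = q(E + v×B) = (1.602×10⁻¹⁹ C)·(95.0, -1.15×10⁴, -3.41×10⁴) = (1.52×10⁻¹⁷, -1.84×10⁻¹⁵, -5.46×10⁻¹⁵) N.
|F| = 5.76×10⁻¹⁵ N.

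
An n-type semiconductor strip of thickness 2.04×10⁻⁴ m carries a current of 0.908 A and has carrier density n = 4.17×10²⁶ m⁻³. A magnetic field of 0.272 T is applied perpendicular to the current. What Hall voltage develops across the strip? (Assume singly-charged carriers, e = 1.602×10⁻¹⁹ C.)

V_H = IB/(n e t).
V_H = (0.908)(0.272)/((4.17×10²⁶)(1.602×10⁻¹⁹)(2.04×10⁻⁴)) ≈ 1.81×10⁻⁵ V.

V_H ≈ 1.81×10⁻⁵ V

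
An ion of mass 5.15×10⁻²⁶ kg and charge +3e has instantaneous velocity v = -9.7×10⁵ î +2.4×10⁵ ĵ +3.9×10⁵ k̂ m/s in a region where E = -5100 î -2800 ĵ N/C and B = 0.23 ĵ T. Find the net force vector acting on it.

F ≈ (-4.56×10⁻¹⁴, -1.35×10⁻¹⁵, -1.07×10⁻¹³) N

v×B = (-8.97×10⁴, 0, -2.23×10⁵) N/C.
E + v×B = (-9.48×10⁴, -2800, -2.23×10⁵) N/C.
F = q(E + v×B) = (4.806×10⁻¹⁹ C)·(-9.48×10⁴, -2800, -2.23×10⁵) = (-4.56×10⁻¹⁴, -1.35×10⁻¹⁵, -1.07×10⁻¹³) N.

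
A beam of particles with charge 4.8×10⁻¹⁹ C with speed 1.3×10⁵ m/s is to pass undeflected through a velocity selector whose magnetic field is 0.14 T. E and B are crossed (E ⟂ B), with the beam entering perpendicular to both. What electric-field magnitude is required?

For straight-line motion qE = qvB, so E = vB.
E = 1.3×10⁵ × 0.14 = 1.8×10⁴ V/m.

E = 1.8×10⁴ V/m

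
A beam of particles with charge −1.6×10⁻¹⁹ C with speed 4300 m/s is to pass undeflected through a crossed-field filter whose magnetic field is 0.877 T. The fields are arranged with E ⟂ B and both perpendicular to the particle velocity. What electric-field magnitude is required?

For straight-line motion qE = qvB, so E = vB.
E = 4300 × 0.877 = 3770 V/m.

E = 3770 V/m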